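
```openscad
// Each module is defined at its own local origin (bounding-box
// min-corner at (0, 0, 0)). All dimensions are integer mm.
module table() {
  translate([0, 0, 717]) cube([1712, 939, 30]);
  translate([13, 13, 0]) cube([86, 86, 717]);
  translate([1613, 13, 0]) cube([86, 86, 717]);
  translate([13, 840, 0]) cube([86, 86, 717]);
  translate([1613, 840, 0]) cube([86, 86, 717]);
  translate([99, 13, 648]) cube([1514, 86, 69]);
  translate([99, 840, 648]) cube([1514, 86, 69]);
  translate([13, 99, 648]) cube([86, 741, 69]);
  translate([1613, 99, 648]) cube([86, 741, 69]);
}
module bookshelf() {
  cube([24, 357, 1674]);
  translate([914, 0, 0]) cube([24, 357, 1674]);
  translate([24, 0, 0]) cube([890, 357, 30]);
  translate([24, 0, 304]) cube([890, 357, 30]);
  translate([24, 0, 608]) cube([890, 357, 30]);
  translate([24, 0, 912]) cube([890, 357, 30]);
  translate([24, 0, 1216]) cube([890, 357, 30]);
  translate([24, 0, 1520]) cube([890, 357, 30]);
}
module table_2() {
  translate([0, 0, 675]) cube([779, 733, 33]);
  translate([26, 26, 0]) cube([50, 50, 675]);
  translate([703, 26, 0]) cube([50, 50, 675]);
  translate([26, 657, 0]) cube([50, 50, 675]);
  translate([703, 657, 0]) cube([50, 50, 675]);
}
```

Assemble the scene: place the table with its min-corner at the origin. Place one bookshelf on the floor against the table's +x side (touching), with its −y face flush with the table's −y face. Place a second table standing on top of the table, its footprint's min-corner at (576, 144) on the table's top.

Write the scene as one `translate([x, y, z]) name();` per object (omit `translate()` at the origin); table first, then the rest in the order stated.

table();
translate([1712, 0, 0]) bookshelf();
translate([576, 144, 747]) table_2();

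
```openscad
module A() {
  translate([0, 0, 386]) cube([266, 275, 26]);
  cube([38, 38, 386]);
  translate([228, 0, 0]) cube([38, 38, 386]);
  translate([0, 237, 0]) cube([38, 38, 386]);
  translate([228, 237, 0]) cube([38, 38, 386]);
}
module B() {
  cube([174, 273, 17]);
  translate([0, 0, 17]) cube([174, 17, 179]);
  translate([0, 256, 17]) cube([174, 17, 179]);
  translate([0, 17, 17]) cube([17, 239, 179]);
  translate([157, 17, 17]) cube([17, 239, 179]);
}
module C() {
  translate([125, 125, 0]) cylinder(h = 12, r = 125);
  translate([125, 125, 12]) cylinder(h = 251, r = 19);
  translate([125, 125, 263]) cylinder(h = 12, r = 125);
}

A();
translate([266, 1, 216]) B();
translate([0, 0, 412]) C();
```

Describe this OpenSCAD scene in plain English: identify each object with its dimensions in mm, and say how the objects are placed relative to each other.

A is a four-legged stool. The seat is a 266×275×26 mm slab whose top surface is at z = 412 mm; four square legs, each 38×38 mm in cross-section, run from the floor (z = 0) to the underside of the seat, each flush with a corner of the seat.

B is an open-topped rectangular box: outside dimensions 174×273×196 mm, with a uniform wall and base thickness of 17 mm. The base is a full 174×273 slab on the floor; four walls sit on top of the base. The front and back walls (the −y and +y sides) span the full width; the two side walls fit between them.

C is a spool: two coaxial disc flanges of radius 125 mm and thickness 12 mm, joined by a core cylinder of radius 19 mm and height 251 mm. The lower flange rests on z = 0 and the three cylinders share a vertical axis.

The open box is beside the stool with their tops flush at z = 412. The spool is on top of the stool.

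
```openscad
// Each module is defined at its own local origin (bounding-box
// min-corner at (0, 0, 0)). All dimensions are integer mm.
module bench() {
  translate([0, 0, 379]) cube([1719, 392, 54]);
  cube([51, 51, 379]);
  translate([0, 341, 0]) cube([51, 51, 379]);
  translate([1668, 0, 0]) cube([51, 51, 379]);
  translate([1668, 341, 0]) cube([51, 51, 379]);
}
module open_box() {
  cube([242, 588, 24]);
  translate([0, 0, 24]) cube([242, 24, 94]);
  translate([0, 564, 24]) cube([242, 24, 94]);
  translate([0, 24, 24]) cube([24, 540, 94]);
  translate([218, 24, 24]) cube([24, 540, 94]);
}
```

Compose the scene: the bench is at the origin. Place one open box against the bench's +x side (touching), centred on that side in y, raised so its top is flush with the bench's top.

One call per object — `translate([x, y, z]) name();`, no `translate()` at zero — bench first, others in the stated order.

bench();
translate([1719, -98, 315]) open_box();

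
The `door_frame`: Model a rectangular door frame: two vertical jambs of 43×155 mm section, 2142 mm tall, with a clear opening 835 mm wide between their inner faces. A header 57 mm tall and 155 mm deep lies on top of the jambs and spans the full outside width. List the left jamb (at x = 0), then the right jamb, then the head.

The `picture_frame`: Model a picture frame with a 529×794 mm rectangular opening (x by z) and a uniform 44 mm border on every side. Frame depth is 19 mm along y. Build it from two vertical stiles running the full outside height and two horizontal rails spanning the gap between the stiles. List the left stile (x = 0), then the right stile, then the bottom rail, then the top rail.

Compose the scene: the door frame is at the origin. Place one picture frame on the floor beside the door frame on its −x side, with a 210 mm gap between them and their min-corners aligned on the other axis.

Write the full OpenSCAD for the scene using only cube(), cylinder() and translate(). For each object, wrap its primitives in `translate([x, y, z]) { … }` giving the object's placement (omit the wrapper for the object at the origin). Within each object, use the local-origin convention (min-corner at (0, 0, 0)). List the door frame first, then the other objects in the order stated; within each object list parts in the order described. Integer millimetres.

cube([43, 155, 2142]);
translate([878, 0, 0]) cube([43, 155, 2142]);
translate([0, 0, 2142]) cube([921, 155, 57]);
translate([-827, 0, 0]) {
  cube([44, 19, 882]);
  translate([573, 0, 0]) cube([44, 19, 882]);
  translate([44, 0, 0]) cube([529, 19, 44]);
  translate([44, 0, 838]) cube([529, 19, 44]);
}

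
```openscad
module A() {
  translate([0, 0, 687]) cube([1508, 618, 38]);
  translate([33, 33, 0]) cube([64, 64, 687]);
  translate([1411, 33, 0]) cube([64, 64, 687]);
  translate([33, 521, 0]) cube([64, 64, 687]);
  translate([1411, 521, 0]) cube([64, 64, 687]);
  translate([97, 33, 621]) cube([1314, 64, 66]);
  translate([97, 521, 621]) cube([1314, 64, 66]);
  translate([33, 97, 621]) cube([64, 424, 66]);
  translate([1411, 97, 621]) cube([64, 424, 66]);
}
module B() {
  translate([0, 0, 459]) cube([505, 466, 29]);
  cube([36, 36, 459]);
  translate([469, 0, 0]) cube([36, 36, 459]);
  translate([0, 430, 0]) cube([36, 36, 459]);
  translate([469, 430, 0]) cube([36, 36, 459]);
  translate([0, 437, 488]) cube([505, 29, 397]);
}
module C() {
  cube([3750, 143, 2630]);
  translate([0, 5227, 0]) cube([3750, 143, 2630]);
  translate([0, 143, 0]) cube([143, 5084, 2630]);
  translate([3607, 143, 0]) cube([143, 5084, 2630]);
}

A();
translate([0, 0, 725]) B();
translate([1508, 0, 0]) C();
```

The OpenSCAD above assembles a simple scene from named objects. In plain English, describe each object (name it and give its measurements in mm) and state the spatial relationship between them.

A is a table: top 1508 mm (x) × 618 mm (y), 38 mm thick, upper face at z = 725 mm, on four 64×64 mm square legs, each inset 33 mm from the nearest pair of top edges, running from z = 0 to the bottom of the top. Four apron rails, 64 mm thick and 66 mm tall, run between adjacent legs with their top edges flush with the underside of the top and their outer faces flush with the legs' outer faces.

B is a chair. The seat is a 505×466×29 mm slab with its top at z = 488 mm, on four 36×36 mm corner legs (flush with the seat edges, standing on z = 0). A flat backrest 29 mm thick, 397 mm tall, spans the full seat width and rises from the seat top along its +y edge, rear face flush with the rear of the seat.

C is the wall frame of a small rectangular building: four walls, each 2630 mm tall and 143 mm thick, enclosing a footprint 3750 mm (x) by 5370 mm (y) outside-to-outside, with no floor or roof. The front and back walls (the −y and +y sides) span the full width; the two side walls fit between them.

The chair is on top of the table. The house frame is against the table's +x side, with their −y faces flush.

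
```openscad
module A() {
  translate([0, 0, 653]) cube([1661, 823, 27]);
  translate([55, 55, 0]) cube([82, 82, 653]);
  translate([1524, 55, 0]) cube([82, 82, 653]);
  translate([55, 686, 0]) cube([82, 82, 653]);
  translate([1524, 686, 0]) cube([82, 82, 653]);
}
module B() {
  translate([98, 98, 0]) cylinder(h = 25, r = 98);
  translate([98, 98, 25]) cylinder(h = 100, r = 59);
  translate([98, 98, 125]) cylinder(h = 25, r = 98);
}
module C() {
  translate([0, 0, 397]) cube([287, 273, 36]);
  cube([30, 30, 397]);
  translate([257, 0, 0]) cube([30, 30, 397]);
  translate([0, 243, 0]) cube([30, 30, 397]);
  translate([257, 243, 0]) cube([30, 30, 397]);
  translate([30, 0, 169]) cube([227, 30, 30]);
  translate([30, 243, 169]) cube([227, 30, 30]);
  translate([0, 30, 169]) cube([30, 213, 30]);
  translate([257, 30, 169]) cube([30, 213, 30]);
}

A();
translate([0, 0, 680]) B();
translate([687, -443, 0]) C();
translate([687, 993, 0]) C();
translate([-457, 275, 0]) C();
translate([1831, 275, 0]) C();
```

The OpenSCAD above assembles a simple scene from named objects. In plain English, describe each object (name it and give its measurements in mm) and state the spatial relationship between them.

A is a table with a 1661×823 mm rectangular top, 27 mm thick, top surface at z = 680 mm, supported by four 82×82 mm square legs, each inset 55 mm from the nearest pair of top edges, running from the floor.

B is a spool: two coaxial disc flanges of radius 98 mm and thickness 25 mm, joined by a core cylinder of radius 59 mm and height 100 mm. The lower flange rests on z = 0 and the three cylinders share a vertical axis.

C is a simple wooden stool: a rectangular seat 287 mm (x) by 273 mm (y), 36 mm thick, top face at z = 433 mm, on four square legs, each 30×30 mm in cross-section. The legs rest on z = 0, each flush with a corner of the seat. Four stretchers, 30 mm wide and 30 mm tall, connect adjacent legs with their undersides at z = 169 mm, each running between the inner faces of the legs it joins and aligned with the legs' outer faces on the other axis.

The spool is on top of the table. Four stools sit around the table at the −y, +y, −x, +x sides.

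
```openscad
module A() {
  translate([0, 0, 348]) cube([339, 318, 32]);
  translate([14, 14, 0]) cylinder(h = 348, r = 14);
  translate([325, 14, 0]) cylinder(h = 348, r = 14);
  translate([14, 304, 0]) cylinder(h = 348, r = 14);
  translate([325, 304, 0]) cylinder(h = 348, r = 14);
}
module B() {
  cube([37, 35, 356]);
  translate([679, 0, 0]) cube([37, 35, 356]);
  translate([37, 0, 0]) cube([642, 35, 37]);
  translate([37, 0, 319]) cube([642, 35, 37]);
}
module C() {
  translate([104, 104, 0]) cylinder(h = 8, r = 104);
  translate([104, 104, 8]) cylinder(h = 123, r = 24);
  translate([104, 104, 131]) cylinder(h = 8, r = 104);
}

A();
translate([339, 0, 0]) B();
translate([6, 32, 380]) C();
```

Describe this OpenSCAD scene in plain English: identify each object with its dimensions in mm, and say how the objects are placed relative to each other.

A is a four-legged stool. The seat is a 339×318×32 mm slab whose top surface is at z = 380 mm; four round legs, each 28 mm in diameter, run from the floor (z = 0) to the underside of the seat, each leg's axis is inset half a diameter from the nearest pair of seat edges (so the leg's bounding box is flush with the corner).

B is a rectangular picture frame lying in the x–z plane (depth along y). The opening is 642 mm wide (x) by 282 mm tall (z), surrounded by a border 37 mm wide on all four sides. The frame is 35 mm deep and is made of two full-height vertical stiles with two horizontal rails fitted between them.

C is a spool: two coaxial disc flanges of radius 104 mm and thickness 8 mm, joined by a core cylinder of radius 24 mm and height 123 mm. The lower flange rests on z = 0 and the three cylinders share a vertical axis.

The picture frame is against the stool's +x side, with their −y faces flush. The spool is on top of the stool.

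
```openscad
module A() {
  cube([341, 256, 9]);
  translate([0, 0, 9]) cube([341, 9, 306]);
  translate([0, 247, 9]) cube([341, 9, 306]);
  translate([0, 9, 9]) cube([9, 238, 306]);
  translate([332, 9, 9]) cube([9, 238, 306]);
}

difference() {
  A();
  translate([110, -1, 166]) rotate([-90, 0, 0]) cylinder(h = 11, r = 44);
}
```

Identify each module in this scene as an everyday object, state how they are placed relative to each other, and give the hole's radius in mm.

A is an open box. The open box has a circular hole through its front wall. The hole's radius is 44 mm.

The subtracted cylinder has r = 44 mm.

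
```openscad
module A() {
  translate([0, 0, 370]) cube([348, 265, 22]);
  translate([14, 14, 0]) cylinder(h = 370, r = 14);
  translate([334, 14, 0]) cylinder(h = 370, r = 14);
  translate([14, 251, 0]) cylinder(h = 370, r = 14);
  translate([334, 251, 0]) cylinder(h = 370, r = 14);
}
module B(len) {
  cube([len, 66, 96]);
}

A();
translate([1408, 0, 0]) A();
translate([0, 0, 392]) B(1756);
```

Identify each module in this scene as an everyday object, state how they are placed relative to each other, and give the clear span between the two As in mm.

Second stool starts at x = 1408; first ends at x = 348; clear span = 1408 − 348 = 1060 mm.

A is a stool. B is a beam. A beam spans the tops of two stools. The clear span between the two stools is 1060 mm.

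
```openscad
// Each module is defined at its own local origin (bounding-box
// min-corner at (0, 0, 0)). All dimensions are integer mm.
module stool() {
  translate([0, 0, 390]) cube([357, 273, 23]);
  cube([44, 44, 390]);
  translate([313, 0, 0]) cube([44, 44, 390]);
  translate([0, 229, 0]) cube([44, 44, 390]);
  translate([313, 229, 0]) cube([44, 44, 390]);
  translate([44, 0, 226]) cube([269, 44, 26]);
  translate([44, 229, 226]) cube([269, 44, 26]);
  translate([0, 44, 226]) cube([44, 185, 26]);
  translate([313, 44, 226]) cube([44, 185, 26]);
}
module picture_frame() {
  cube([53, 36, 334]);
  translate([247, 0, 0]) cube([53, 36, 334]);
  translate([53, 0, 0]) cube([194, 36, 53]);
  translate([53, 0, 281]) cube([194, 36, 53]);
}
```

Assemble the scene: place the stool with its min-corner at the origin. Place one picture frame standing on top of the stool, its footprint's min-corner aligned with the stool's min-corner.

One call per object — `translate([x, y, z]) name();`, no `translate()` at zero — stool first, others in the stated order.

stool();
translate([0, 0, 413]) picture_frame();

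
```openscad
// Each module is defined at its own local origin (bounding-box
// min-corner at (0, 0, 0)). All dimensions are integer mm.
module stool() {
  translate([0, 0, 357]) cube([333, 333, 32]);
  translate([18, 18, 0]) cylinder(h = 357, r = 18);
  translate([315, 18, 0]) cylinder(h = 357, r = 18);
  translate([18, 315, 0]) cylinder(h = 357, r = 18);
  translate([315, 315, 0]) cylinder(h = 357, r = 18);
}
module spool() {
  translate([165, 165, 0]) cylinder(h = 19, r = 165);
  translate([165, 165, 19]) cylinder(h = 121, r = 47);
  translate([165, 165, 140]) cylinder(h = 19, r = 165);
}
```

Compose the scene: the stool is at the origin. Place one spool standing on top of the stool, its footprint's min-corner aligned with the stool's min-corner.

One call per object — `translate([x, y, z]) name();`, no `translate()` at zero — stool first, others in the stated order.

stool();
translate([0, 0, 389]) spool();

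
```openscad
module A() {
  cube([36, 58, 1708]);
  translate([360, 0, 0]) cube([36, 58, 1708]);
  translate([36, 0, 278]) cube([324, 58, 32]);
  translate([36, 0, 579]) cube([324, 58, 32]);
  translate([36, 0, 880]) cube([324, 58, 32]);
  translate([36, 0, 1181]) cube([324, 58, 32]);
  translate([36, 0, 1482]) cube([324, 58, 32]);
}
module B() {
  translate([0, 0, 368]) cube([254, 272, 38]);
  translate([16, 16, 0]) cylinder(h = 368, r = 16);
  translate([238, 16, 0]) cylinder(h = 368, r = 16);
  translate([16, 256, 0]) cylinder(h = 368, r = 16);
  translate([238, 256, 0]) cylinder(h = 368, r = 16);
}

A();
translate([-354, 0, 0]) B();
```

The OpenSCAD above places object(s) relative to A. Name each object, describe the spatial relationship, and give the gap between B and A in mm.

The stool's nearest face is 100 mm from the ladder's −x face.

A is a ladder. B is a stool. The stool is on the floor beside the ladder on its −x side. The gap between the stool and the ladder is 100 mm.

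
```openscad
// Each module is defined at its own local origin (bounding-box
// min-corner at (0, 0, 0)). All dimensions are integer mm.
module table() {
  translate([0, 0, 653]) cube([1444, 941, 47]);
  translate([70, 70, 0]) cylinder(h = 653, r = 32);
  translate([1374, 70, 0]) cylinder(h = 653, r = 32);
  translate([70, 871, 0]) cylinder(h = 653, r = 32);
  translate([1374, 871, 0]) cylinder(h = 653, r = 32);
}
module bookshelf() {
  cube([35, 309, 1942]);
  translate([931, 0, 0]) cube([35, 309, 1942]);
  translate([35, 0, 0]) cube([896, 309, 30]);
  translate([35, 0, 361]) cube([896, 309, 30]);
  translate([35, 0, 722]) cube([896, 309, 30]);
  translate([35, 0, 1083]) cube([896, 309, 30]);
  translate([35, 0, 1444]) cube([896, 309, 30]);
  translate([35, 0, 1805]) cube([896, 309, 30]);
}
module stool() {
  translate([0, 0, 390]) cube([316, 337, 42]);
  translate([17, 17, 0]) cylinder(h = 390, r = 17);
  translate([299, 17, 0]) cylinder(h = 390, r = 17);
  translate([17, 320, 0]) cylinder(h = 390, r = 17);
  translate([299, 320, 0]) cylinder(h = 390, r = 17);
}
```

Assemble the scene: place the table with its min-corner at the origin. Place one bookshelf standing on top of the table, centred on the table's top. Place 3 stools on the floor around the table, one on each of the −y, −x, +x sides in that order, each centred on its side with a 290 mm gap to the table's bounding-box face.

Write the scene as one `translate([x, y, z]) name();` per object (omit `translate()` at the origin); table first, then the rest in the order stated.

table();
translate([239, 316, 700]) bookshelf();
translate([564, -627, 0]) stool();
translate([-606, 302, 0]) stool();
translate([1734, 302, 0]) stool();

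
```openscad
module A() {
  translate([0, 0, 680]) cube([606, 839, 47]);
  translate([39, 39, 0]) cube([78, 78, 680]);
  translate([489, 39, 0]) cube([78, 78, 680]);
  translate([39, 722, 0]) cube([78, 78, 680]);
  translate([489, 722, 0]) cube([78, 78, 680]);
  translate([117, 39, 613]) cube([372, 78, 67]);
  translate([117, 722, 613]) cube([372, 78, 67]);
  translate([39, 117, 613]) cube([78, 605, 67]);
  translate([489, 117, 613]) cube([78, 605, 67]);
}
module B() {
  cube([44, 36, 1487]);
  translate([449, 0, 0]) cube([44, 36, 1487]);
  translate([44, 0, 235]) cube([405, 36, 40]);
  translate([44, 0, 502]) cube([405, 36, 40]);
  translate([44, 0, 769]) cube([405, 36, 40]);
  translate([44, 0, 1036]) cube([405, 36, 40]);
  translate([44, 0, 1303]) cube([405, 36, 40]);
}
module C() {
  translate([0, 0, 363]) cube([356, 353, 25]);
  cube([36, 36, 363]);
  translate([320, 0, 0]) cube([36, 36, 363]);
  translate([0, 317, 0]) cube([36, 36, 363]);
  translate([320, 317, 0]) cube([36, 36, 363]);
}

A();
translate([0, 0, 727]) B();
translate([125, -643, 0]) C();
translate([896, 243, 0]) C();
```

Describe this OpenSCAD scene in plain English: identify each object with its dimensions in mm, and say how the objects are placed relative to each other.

A is a table with a 606×839 mm rectangular top, 47 mm thick, top surface at z = 727 mm, supported by four 78×78 mm square legs, each inset 39 mm from the nearest pair of top edges, running from the floor. Four apron rails, 78 mm thick and 67 mm tall, run between adjacent legs with their top edges flush with the underside of the top and their outer faces flush with the legs' outer faces.

B is a straight ladder. Two 44×36 mm vertical rails, 1487 mm tall, stand 493 mm apart (outside-to-outside) with their front faces coplanar on the −y side. 5 rungs, each 36 mm deep and 40 mm tall, span between the inner faces of the rails, front faces flush with the rails. The lowest rung's underside is at z = 235 mm and rungs are spaced 267 mm apart (underside to underside).

C is a four-legged stool. The seat is a 356×353×25 mm slab whose top surface is at z = 388 mm; four square legs, each 36×36 mm in cross-section, run from the floor (z = 0) to the underside of the seat, each flush with a corner of the seat.

The ladder is on top of the table. Two stools sit around the table at the −y, +x sides.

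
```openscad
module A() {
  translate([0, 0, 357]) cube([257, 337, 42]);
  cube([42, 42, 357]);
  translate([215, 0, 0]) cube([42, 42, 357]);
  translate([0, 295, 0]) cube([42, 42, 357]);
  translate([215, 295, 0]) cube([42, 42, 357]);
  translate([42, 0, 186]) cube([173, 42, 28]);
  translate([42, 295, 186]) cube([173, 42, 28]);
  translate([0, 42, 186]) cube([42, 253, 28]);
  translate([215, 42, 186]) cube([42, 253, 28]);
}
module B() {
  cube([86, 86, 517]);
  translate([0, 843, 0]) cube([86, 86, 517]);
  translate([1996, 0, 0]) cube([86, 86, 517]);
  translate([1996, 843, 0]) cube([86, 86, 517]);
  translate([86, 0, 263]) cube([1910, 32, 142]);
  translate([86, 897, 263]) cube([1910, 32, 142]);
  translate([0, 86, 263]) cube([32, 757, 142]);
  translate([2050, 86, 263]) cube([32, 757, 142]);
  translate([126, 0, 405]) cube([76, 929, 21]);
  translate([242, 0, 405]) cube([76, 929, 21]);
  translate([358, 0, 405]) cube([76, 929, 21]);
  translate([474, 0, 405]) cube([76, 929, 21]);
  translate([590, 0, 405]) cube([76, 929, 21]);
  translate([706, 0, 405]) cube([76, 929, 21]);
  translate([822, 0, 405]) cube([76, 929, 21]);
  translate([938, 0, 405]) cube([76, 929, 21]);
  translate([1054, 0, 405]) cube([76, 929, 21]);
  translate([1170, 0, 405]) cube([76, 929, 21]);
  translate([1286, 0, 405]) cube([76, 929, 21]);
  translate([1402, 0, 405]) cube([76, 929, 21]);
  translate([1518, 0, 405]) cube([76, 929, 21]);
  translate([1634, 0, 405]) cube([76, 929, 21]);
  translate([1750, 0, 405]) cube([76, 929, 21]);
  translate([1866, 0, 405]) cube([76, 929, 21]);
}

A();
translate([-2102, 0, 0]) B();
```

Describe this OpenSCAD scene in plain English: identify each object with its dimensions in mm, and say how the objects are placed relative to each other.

A is a simple wooden stool: a rectangular seat 257 mm (x) by 337 mm (y), 42 mm thick, top face at z = 399 mm, on four square legs, each 42×42 mm in cross-section. The legs rest on z = 0, each flush with a corner of the seat. Four stretchers, 42 mm wide and 28 mm tall, connect adjacent legs with their undersides at z = 186 mm, each running between the inner faces of the legs it joins and aligned with the legs' outer faces on the other axis.

B is a bed frame 2082 mm long (x) by 929 mm wide (y). Four 86×86 mm corner posts, 517 mm tall, at the corners of the footprint. Four rails of 32 mm thickness and 142 mm height run between adjacent posts with their undersides at z = 263 mm, their outer faces flush with the outside of the frame (the two x-running rails run between the posts' inner faces; the two y-running rails run between the posts' inner faces). 16 slats, each 76 mm wide (x) and 21 mm thick, lie across the top of the two x-running rails, running the full 929 mm width of the frame in y; the slats are evenly spaced along x between the inner faces of the end posts with equal gaps (rounded down to the nearest mm) at the −x end and between each pair — any rounding remainder accumulates at the +x end.

The bed frame is on the floor beside the stool on its −x side.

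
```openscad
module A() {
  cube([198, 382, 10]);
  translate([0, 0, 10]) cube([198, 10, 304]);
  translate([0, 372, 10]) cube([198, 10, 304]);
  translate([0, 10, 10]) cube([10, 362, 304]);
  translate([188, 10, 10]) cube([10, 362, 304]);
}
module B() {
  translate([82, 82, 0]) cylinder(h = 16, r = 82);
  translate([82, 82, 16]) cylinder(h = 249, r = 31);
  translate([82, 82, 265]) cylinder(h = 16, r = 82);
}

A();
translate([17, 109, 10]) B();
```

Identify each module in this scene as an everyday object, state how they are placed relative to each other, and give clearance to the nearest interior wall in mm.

Clearances: x = 7, y = 99; minimum 7 mm.

A is an open box. B is a spool. The spool sits inside the open box, centred. The clearance to the nearest interior wall is 7 mm.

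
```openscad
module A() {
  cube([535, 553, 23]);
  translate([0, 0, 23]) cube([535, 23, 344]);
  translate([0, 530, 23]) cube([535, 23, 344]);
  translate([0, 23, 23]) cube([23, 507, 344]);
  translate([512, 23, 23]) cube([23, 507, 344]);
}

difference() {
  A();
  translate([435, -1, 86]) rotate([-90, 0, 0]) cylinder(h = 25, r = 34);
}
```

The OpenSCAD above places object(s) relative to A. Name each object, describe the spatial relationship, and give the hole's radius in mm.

The subtracted cylinder has r = 34 mm.

A is an open box. The open box has a circular hole through its front wall. The hole's radius is 34 mm.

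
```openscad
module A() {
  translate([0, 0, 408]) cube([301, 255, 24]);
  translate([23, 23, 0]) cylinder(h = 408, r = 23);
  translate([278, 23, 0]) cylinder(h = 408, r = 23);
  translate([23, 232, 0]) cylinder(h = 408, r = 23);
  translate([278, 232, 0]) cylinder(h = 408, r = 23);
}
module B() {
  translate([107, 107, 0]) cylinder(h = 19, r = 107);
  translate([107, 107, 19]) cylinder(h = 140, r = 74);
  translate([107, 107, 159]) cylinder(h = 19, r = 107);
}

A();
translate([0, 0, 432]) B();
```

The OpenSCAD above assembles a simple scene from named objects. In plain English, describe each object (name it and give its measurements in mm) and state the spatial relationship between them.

A is a four-legged stool. The seat is a 301×255×24 mm slab whose top surface is at z = 432 mm; four round legs, each 46 mm in diameter, run from the floor (z = 0) to the underside of the seat, each leg's axis is inset half a diameter from the nearest pair of seat edges (so the leg's bounding box is flush with the corner).

B is a spool: two coaxial disc flanges of radius 107 mm and thickness 19 mm, joined by a core cylinder of radius 74 mm and height 140 mm. The lower flange rests on z = 0 and the three cylinders share a vertical axis.

The spool is on top of the stool.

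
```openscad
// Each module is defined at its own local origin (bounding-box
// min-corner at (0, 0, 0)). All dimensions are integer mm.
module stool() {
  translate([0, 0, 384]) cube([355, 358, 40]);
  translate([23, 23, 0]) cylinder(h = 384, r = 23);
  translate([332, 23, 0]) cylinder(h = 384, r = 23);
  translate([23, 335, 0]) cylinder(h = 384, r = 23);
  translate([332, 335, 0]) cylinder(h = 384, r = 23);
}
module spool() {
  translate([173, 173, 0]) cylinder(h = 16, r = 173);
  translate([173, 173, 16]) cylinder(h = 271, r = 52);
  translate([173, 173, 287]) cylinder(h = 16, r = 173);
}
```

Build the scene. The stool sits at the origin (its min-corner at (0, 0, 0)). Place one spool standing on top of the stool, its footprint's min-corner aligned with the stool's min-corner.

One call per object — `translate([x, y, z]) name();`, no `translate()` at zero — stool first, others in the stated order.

stool();
translate([0, 0, 424]) spool();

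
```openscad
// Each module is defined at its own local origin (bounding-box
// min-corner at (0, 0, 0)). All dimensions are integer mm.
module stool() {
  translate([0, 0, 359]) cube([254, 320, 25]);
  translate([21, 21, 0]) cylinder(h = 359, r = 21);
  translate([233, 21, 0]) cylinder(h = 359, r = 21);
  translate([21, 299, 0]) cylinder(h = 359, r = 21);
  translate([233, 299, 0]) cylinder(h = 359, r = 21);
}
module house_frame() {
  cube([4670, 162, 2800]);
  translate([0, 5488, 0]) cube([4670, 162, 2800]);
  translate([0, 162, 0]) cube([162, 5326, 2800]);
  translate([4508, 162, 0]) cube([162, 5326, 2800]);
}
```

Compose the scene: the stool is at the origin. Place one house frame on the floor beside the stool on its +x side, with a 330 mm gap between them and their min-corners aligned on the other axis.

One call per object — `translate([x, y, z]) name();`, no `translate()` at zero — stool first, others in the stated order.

stool();
translate([584, 0, 0]) house_frame();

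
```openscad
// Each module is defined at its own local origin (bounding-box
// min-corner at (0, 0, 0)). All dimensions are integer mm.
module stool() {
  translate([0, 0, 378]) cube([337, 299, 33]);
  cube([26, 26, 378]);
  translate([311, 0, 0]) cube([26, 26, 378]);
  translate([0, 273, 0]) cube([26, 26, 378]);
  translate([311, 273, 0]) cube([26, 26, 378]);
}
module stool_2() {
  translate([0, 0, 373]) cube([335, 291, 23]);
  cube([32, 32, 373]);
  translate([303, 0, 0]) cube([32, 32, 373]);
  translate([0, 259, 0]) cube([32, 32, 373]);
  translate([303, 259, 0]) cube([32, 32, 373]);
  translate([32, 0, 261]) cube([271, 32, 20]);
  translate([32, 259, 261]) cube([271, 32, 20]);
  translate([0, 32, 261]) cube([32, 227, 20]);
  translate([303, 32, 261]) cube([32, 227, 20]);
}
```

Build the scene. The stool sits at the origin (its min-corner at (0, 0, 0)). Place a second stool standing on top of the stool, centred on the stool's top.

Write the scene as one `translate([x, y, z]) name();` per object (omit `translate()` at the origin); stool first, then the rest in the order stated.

stool();
translate([1, 4, 411]) stool_2();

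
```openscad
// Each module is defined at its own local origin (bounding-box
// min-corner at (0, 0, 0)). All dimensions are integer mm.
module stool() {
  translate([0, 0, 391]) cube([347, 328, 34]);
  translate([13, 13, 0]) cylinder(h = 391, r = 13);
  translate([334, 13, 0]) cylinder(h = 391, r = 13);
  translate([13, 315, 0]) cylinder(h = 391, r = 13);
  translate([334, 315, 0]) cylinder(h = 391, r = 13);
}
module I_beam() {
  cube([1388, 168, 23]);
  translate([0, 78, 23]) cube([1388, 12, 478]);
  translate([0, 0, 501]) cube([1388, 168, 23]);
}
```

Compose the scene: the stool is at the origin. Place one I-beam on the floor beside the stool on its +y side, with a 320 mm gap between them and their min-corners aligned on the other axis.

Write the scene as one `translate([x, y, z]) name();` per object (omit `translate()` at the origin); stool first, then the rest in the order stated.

stool();
translate([0, 648, 0]) I_beam();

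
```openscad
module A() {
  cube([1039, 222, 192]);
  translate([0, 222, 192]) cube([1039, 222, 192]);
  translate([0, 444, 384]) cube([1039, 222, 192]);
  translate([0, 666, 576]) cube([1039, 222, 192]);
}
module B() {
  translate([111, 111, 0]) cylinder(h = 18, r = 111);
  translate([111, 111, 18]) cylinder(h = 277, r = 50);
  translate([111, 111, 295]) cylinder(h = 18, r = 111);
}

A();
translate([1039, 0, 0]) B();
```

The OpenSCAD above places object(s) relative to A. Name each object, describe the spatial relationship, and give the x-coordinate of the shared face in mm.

A is a staircase. B is a spool. The spool is against the staircase's +x side, with their −y faces flush. The x-coordinate of the shared face is 1039 mm.

The staircase's +x face and the spool's −x face are both at x = 1039 mm.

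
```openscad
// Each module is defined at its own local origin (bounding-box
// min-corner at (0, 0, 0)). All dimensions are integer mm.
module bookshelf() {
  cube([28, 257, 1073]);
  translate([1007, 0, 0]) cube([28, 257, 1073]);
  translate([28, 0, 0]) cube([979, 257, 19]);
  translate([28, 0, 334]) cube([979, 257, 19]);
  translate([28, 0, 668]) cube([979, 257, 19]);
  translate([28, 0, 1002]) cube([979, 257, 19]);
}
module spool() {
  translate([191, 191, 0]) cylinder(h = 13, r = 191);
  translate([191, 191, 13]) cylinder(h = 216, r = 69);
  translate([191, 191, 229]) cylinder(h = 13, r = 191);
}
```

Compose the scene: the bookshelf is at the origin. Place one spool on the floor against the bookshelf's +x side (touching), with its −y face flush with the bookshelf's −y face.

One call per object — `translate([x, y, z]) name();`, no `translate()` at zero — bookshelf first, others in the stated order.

bookshelf();
translate([1035, 0, 0]) spool();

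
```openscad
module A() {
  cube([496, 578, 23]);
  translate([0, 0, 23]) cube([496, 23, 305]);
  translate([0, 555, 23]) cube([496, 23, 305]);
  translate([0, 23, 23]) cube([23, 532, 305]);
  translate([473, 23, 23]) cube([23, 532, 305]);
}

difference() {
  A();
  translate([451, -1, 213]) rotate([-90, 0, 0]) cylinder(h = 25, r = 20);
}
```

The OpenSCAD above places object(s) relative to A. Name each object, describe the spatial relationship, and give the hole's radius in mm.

The subtracted cylinder has r = 20 mm.

A is an open box. The open box has a circular hole through its front wall. The hole's radius is 20 mm.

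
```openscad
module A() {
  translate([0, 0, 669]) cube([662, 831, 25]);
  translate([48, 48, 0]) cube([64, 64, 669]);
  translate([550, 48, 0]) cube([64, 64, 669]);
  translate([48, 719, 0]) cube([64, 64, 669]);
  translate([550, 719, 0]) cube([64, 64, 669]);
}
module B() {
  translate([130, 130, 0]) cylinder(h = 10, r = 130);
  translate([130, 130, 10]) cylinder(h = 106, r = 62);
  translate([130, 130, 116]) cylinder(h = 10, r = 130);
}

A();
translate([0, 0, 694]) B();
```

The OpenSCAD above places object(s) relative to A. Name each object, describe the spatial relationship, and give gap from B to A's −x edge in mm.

A is a table. B is a spool. The spool is on top of the table. The gap from the spool to the table's −x edge is 0 mm.

The spool's min-x is at 0; the table's min-x is 0; gap = 0 mm.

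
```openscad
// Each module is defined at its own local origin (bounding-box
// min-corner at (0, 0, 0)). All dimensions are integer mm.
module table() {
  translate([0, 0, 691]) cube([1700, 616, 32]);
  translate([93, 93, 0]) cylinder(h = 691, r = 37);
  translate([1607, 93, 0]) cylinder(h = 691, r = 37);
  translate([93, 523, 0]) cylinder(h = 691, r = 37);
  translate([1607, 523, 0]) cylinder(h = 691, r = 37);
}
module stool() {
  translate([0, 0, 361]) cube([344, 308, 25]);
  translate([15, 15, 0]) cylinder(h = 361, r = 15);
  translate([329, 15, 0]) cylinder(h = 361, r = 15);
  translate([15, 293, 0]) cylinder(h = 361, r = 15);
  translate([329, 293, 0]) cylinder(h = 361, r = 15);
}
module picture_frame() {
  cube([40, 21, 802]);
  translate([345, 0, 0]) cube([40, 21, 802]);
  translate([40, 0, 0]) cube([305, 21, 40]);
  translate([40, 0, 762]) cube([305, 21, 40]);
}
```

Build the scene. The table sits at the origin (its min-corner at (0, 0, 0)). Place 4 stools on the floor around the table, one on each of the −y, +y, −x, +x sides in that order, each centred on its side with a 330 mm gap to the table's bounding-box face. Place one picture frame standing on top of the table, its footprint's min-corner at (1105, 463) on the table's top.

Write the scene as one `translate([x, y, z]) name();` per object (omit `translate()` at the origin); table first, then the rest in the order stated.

table();
translate([678, -638, 0]) stool();
translate([678, 946, 0]) stool();
translate([-674, 154, 0]) stool();
translate([2030, 154, 0]) stool();
translate([1105, 463, 723]) picture_frame();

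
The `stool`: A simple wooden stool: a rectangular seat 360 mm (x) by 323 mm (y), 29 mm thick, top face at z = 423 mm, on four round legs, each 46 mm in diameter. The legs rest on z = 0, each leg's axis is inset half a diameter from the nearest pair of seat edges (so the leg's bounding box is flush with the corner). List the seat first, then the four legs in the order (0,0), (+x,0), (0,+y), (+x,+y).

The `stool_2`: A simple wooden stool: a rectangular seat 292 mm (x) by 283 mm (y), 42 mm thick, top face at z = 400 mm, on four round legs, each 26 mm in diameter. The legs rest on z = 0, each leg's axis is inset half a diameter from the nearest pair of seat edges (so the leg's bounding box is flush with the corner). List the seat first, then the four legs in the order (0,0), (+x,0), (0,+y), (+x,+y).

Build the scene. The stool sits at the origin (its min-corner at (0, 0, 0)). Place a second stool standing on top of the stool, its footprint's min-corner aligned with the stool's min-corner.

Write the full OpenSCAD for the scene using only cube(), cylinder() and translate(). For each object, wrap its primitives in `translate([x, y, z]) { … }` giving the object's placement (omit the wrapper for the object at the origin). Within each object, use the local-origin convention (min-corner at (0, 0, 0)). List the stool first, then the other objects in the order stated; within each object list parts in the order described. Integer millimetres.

translate([0, 0, 394]) cube([360, 323, 29]);
translate([23, 23, 0]) cylinder(h = 394, r = 23);
translate([337, 23, 0]) cylinder(h = 394, r = 23);
translate([23, 300, 0]) cylinder(h = 394, r = 23);
translate([337, 300, 0]) cylinder(h = 394, r = 23);
translate([0, 0, 423]) {
  translate([0, 0, 358]) cube([292, 283, 42]);
  translate([13, 13, 0]) cylinder(h = 358, r = 13);
  translate([279, 13, 0]) cylinder(h = 358, r = 13);
  translate([13, 270, 0]) cylinder(h = 358, r = 13);
  translate([279, 270, 0]) cylinder(h = 358, r = 13);
}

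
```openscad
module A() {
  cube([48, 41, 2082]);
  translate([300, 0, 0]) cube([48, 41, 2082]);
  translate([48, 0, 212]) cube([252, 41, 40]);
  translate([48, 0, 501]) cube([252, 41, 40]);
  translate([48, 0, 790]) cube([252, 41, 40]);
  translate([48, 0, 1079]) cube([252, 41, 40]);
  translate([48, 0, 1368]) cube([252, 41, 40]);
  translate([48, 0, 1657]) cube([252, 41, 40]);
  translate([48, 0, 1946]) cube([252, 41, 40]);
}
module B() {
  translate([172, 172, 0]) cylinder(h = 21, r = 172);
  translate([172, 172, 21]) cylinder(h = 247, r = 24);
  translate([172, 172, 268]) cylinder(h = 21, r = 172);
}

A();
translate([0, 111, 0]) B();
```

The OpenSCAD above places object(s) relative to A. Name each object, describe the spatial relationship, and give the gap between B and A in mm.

The spool's nearest face is 70 mm from the ladder's +y face.

A is a ladder. B is a spool. The spool is on the floor beside the ladder on its +y side. The gap between the spool and the ladder is 70 mm.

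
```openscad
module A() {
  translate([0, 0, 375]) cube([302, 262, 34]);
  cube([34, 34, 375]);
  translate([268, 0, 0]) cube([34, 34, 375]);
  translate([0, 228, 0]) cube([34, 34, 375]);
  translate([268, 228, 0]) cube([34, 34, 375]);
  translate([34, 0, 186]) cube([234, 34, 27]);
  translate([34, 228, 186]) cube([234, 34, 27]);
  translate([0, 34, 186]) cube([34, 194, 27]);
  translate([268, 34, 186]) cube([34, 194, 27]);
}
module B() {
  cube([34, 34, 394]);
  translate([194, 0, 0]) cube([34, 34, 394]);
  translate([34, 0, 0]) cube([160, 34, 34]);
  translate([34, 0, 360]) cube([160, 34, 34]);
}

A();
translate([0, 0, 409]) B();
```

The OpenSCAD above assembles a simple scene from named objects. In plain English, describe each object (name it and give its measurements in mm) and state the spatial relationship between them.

A is a simple wooden stool: a rectangular seat 302 mm (x) by 262 mm (y), 34 mm thick, top face at z = 409 mm, on four square legs, each 34×34 mm in cross-section. The legs rest on z = 0, each flush with a corner of the seat. Four stretchers, 34 mm wide and 27 mm tall, connect adjacent legs with their undersides at z = 186 mm, each running between the inner faces of the legs it joins and aligned with the legs' outer faces on the other axis.

B is a rectangular picture frame lying in the x–z plane (depth along y). The opening is 160 mm wide (x) by 326 mm tall (z), surrounded by a border 34 mm wide on all four sides. The frame is 34 mm deep and is made of two full-height vertical stiles with two horizontal rails fitted between them.

The picture frame is on top of the stool.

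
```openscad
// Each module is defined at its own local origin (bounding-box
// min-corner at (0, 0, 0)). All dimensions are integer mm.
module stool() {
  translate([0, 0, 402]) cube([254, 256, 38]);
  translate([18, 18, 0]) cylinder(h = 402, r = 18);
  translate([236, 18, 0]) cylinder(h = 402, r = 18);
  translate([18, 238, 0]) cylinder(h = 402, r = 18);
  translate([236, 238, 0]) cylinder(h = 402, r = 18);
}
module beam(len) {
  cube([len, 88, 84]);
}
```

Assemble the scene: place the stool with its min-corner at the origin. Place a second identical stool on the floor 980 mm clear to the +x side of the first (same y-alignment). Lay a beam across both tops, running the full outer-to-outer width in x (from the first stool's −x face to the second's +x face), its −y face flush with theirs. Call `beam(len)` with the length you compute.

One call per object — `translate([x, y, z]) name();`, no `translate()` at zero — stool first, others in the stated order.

stool();
translate([1234, 0, 0]) stool();
translate([0, 0, 440]) beam(1488);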